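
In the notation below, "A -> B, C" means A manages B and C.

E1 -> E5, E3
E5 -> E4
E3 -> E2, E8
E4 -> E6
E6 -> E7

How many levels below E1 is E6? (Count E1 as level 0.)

Chain from E6 up to E1: E6 → E4 → E5 → E1. That is 3 steps up, so E6 is 3 levels below E1.

3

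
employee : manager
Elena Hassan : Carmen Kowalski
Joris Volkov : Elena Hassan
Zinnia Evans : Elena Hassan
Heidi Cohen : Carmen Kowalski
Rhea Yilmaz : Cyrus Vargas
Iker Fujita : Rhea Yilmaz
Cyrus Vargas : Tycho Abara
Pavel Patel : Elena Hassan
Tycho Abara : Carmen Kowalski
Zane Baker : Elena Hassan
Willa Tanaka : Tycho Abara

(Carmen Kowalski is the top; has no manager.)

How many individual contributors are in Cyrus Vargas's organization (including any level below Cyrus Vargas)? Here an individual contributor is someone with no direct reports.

The only person in Cyrus Vargas's organization with no one reporting to them is Iker Fujita. That is 1.

1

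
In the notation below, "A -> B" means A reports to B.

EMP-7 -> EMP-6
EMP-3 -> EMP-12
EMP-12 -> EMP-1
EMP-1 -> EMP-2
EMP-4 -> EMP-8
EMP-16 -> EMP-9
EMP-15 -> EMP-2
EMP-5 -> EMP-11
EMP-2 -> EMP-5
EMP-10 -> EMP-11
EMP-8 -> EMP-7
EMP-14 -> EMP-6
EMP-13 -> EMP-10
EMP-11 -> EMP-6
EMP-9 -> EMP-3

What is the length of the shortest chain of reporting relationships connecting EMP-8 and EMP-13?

EMP-8 is 2 levels below EMP-6, and EMP-13 is 3 levels below EMP-6 (their lowest common manager). The shortest path runs up from EMP-8 to EMP-6 and back down to EMP-13: 2 + 3 = 5 links.

5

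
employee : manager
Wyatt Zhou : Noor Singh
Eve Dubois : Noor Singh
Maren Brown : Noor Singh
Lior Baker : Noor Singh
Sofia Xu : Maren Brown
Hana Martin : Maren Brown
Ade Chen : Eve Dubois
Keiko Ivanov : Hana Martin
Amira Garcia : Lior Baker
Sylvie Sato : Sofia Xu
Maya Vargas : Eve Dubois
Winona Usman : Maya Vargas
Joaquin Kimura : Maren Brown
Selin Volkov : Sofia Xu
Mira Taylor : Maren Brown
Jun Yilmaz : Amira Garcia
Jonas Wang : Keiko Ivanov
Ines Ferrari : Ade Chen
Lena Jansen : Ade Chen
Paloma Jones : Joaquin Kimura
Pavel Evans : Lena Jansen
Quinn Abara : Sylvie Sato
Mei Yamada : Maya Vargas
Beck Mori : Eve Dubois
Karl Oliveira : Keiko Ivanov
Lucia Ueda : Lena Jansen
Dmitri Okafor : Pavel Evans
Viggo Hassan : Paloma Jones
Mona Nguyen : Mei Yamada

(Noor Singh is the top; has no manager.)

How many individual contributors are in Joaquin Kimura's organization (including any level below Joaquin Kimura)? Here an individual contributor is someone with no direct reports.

The only person in Joaquin Kimura's organization with no one reporting to them is Viggo Hassan. That is 1.

1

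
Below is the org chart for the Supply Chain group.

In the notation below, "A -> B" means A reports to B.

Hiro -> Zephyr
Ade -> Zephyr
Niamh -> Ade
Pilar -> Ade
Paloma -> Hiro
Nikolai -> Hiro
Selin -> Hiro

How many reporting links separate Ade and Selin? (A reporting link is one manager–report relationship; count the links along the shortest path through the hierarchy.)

Ade is 1 level below Zephyr, and Selin is 2 levels below Zephyr (their lowest common manager). The shortest path runs up from Ade to Zephyr and back down to Selin: 1 + 2 = 3 links.

3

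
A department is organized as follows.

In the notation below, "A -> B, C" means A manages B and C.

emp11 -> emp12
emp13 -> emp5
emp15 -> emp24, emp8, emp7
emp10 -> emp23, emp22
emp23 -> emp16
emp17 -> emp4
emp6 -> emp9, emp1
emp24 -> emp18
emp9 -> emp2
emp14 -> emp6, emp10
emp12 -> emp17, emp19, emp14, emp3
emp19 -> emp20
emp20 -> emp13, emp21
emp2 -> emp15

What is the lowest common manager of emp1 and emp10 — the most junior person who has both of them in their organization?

emp1's chain of managers is emp6, emp14, emp12, emp11. emp10's chain of managers is emp14, emp12, emp11. The first manager that appears in both chains is emp14.

emp14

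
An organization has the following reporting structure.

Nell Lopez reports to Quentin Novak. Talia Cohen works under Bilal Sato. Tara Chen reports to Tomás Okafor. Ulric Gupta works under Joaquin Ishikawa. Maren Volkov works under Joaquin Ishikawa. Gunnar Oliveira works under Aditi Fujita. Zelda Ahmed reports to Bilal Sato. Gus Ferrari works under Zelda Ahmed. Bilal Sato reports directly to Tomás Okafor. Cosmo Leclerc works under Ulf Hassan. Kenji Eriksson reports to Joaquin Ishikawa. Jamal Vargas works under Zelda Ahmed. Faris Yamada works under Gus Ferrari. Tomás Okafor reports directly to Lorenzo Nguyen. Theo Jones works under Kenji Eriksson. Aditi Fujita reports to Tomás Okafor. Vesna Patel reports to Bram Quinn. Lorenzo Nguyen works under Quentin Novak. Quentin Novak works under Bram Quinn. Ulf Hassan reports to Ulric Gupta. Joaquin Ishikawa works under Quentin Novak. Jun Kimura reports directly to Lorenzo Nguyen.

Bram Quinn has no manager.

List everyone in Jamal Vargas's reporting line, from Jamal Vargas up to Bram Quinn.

Jamal Vargas reports to Zelda Ahmed. Zelda Ahmed reports to Bilal Sato. Bilal Sato reports to Tomás Okafor. Tomás Okafor reports to Lorenzo Nguyen. Lorenzo Nguyen reports to Quentin Novak. Quentin Novak reports to Bram Quinn. Bram Quinn is at the top.

Jamal Vargas -> Zelda Ahmed -> Bilal Sato -> Tomás Okafor -> Lorenzo Nguyen -> Quentin Novak -> Bram Quinn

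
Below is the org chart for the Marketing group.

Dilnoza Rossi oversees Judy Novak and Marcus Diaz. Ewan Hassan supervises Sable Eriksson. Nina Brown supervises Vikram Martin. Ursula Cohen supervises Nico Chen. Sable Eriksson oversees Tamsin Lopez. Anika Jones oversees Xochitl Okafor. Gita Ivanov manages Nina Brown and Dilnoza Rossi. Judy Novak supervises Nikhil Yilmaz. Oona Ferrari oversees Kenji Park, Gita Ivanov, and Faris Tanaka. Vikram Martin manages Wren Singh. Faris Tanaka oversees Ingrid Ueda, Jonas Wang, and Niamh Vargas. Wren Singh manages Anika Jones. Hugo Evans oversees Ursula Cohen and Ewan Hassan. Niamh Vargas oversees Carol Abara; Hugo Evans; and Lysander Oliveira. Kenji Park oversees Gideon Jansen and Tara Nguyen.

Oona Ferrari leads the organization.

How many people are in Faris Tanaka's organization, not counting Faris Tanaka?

11

Faris Tanaka directly manages Niamh Vargas, Ingrid Ueda, Jonas Wang. Under Niamh Vargas: Lysander Oliveira, Hugo Evans, Ursula Cohen, Nico Chen, Ewan Hassan, Sable Eriksson, Tamsin Lopez, Carol Abara (8). Ingrid Ueda has no reports. Jonas Wang has no reports. So Faris Tanaka's organization is 3 direct reports plus everyone under them: 9 + 1 + 1 = 11.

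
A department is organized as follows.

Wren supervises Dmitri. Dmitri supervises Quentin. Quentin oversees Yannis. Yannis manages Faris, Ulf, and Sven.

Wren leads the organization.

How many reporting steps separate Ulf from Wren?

4

Chain from Ulf up to Wren: Ulf → Yannis → Quentin → Dmitri → Wren. That is 4 steps up, so Ulf is 4 levels below Wren.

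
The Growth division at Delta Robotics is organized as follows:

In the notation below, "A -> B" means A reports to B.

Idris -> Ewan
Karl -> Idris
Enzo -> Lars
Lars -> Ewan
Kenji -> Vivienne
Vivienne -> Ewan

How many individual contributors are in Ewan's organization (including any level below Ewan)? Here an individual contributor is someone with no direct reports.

3

The people in Ewan's organization with no one reporting to them are Enzo, Kenji, Karl. That is 3.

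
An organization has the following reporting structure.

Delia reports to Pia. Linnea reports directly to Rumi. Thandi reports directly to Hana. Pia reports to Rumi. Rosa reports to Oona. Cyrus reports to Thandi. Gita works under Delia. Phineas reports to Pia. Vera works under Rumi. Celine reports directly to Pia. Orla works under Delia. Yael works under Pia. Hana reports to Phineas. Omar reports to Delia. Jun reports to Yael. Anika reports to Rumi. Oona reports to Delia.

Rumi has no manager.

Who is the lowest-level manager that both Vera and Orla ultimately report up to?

Vera's chain of managers is Rumi. Orla's chain of managers is Delia, Pia, Rumi. The first manager that appears in both chains is Rumi.

Rumi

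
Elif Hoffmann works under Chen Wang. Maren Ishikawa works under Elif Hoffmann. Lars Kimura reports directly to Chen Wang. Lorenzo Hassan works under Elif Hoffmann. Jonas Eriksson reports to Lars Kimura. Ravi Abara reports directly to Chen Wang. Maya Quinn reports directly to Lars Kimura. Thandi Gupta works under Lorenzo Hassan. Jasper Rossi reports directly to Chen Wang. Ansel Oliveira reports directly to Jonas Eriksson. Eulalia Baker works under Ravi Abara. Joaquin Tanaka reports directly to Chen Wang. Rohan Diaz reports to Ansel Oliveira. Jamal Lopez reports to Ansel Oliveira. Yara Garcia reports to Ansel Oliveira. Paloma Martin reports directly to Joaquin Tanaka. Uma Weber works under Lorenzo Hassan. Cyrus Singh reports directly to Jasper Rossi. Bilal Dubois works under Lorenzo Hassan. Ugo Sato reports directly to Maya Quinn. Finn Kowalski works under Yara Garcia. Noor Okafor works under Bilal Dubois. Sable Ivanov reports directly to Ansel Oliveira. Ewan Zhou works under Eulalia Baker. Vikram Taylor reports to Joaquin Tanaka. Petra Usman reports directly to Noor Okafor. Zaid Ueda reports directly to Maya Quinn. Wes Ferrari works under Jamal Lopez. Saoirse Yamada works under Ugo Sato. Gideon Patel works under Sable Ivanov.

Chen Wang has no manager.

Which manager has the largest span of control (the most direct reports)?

Chen Wang

Direct-report counts: Chen Wang has 5; Joaquin Tanaka has 2; Jasper Rossi has 1; Ravi Abara has 1; Eulalia Baker has 1; Lars Kimura has 2; Maya Quinn has 2; Ugo Sato has 1; Jonas Eriksson has 1; Ansel Oliveira has 4; Sable Ivanov has 1; Yara Garcia has 1; Jamal Lopez has 1; Elif Hoffmann has 2; Lorenzo Hassan has 3; Bilal Dubois has 1; Noor Okafor has 1. The largest is 5, held by Chen Wang.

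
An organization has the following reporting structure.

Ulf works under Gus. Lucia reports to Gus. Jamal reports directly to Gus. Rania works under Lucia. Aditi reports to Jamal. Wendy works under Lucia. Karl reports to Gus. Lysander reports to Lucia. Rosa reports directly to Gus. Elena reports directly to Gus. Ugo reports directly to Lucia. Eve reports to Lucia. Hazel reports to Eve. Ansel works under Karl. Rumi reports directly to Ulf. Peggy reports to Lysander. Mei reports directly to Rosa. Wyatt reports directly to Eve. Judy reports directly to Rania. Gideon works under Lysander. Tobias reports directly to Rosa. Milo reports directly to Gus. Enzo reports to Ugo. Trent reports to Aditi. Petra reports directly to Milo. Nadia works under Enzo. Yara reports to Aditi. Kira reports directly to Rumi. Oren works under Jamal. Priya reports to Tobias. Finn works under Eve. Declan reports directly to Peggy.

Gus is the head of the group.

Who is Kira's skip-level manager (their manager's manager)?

Kira reports to Rumi, and Rumi reports to Ulf. So Kira's skip-level manager is Ulf.

Ulf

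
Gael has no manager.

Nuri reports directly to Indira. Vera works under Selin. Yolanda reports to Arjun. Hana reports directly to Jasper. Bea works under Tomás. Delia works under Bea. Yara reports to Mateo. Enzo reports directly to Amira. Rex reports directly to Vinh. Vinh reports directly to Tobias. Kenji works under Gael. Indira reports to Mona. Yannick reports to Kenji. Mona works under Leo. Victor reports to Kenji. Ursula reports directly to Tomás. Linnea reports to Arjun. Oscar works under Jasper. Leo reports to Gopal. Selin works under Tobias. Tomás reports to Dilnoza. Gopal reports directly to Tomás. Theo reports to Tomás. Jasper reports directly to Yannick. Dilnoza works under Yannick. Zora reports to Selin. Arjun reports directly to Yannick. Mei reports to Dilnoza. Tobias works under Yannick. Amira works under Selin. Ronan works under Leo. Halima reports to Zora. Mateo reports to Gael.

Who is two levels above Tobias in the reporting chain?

Tobias reports to Yannick, and Yannick reports to Kenji. So Tobias's skip-level manager is Kenji.

Kenji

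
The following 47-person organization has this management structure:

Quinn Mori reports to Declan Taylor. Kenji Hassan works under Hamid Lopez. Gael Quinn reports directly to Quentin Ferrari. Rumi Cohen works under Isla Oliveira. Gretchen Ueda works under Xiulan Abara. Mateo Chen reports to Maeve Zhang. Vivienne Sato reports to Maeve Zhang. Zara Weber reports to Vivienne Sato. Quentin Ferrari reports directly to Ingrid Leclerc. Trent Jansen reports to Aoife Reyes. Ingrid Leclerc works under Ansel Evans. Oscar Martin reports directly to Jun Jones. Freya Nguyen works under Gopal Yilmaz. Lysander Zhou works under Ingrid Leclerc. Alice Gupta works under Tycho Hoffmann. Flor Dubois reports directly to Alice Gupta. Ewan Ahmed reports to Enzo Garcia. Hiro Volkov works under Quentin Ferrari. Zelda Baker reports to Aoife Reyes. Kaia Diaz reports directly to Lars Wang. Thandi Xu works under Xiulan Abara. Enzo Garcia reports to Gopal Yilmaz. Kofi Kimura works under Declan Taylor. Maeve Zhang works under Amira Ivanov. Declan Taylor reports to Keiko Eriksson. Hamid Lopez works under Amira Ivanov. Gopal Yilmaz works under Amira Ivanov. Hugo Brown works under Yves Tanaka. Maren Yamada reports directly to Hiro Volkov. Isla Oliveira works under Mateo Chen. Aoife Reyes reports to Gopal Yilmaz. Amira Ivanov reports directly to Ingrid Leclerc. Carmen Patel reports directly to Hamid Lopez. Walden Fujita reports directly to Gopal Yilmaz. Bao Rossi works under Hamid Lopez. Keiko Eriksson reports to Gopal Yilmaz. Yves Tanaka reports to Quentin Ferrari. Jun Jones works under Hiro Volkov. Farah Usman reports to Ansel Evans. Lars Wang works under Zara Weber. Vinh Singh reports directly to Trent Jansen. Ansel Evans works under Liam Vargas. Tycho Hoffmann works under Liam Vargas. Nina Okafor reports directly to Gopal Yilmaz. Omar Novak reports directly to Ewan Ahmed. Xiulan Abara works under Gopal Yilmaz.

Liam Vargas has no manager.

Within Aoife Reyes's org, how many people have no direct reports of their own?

2

The people in Aoife Reyes's organization with no one reporting to them are Vinh Singh, Zelda Baker. That is 2.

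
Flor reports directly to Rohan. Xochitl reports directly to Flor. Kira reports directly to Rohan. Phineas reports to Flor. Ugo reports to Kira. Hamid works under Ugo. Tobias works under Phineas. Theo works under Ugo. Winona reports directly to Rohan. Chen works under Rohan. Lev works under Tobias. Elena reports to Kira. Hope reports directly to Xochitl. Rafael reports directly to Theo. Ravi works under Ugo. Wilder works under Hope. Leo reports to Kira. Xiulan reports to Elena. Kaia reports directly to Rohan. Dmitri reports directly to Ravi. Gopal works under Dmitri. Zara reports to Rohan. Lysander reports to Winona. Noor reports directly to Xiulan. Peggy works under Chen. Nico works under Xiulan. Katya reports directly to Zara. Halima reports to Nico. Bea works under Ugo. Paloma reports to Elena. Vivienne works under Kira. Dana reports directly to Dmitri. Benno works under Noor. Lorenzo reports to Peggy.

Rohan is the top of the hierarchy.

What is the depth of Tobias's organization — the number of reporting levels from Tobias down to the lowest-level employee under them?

The longest chain under Tobias runs Tobias → Lev, which is 1 level below Tobias.

1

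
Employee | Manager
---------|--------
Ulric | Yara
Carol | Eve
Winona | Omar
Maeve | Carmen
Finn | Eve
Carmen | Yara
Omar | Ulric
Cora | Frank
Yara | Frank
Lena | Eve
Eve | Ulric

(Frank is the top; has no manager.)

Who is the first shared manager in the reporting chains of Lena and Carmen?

Yara

Lena's chain of managers is Eve, Ulric, Yara, Frank. Carmen's chain of managers is Yara, Frank. The first manager that appears in both chains is Yara.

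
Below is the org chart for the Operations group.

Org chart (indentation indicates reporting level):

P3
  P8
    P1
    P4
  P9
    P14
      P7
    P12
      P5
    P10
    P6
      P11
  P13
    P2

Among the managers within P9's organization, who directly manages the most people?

P9

Direct-report counts within P9's organization: P9 has 4; P6 has 1; P12 has 1; P14 has 1. The largest is 4, held by P9.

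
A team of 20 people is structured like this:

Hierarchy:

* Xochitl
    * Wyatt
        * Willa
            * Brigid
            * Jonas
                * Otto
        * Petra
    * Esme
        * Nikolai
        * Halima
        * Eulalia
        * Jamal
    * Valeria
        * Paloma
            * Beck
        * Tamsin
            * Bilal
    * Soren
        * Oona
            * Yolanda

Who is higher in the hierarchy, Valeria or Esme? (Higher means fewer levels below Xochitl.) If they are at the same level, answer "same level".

Both Valeria and Esme are 1 level below Xochitl.

same level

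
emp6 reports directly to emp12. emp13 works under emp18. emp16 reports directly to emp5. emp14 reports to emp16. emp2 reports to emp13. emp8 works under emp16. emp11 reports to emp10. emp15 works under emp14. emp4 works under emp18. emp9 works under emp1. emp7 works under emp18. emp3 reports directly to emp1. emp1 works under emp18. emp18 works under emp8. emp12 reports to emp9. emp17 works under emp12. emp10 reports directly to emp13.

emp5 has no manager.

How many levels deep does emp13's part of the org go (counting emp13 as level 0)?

The longest chain under emp13 runs emp13 → emp10 → emp11, which is 2 levels below emp13.

2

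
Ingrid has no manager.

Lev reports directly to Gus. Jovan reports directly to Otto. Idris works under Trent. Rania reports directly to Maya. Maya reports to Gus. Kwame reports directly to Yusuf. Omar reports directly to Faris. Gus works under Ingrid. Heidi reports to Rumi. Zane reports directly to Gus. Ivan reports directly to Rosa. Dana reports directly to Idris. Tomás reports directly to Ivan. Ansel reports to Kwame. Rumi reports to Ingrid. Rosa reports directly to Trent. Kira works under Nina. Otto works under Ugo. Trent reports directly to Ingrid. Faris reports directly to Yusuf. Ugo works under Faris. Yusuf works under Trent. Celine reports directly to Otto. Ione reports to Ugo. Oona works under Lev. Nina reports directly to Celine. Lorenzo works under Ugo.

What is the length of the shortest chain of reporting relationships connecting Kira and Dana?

Kira is 7 levels below Trent, and Dana is 2 levels below Trent (their lowest common manager). The shortest path runs up from Kira to Trent and back down to Dana: 7 + 2 = 9 links.

9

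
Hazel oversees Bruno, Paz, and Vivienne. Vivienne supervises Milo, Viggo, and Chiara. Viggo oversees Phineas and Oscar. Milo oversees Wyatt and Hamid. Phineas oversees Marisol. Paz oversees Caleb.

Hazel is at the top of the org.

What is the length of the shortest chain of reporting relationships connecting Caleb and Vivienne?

3

Caleb is 2 levels below Hazel, and Vivienne is 1 level below Hazel (their lowest common manager). The shortest path runs up from Caleb to Hazel and back down to Vivienne: 2 + 1 = 3 links.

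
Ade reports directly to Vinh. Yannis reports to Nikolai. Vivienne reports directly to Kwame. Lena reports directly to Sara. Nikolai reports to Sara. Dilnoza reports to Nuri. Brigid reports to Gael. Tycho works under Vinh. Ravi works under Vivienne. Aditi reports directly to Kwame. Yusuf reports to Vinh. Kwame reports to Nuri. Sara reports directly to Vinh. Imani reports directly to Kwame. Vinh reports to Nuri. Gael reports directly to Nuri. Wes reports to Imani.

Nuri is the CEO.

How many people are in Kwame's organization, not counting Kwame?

5

Kwame directly manages Imani, Aditi, Vivienne. Under Imani: Wes (1). Aditi has no reports. Under Vivienne: Ravi (1). So Kwame's organization is 3 direct reports plus everyone under them: 2 + 1 + 2 = 5.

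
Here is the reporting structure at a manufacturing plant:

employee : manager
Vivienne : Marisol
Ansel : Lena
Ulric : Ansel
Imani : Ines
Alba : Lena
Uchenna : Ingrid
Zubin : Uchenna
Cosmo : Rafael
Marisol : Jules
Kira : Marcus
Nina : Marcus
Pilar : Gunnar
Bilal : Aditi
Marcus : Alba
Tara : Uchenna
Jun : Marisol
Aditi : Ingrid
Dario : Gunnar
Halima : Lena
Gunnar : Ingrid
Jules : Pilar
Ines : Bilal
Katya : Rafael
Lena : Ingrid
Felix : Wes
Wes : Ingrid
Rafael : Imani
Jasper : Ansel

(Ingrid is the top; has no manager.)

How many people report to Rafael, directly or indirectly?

2

Rafael directly manages Cosmo, Katya. Cosmo has no reports. Katya has no reports. So Rafael's organization is 2 direct reports plus everyone under them: 1 + 1 = 2.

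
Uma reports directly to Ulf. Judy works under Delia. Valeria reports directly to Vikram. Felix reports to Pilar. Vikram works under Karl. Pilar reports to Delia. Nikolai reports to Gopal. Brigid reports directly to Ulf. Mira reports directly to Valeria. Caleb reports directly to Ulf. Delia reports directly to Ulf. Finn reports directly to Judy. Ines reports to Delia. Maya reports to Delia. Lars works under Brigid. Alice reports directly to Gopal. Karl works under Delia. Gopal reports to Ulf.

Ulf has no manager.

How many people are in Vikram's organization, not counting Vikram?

Vikram directly manages Valeria. Under Valeria: Mira (1). That's 2 in total.

2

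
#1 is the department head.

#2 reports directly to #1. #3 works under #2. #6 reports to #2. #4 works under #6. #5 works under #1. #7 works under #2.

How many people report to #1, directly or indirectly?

6

#1 directly manages #2, #5. Under #2: #7, #6, #4, #3 (4). #5 has no reports. So #1's organization is 2 direct reports plus everyone under them: 5 + 1 = 6.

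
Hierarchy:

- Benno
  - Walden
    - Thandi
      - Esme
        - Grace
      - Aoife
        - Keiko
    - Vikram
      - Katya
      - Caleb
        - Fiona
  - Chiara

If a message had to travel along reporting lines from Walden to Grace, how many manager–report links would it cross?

Grace is in Walden's organization: the chain from Grace up to Walden is Grace → Esme → Thandi → Walden, which is 3 links.

3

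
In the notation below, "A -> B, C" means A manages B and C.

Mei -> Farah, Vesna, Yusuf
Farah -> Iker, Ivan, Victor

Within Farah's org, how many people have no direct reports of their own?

3

The people in Farah's organization with no one reporting to them are Victor, Ivan, Iker. That is 3.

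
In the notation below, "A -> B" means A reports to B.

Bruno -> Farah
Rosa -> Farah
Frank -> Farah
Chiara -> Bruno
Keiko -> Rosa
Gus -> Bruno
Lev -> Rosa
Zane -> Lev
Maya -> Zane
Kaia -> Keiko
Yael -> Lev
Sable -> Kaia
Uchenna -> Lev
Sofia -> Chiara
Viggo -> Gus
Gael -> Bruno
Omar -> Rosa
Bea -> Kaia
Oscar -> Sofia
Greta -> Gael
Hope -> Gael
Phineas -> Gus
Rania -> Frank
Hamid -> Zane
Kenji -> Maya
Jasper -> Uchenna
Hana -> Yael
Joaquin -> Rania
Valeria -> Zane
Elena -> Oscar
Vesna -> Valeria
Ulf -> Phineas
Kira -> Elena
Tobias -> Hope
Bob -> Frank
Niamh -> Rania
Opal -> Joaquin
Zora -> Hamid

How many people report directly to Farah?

Farah directly manages Bruno, Rosa, Frank. That is 3 direct reports.

3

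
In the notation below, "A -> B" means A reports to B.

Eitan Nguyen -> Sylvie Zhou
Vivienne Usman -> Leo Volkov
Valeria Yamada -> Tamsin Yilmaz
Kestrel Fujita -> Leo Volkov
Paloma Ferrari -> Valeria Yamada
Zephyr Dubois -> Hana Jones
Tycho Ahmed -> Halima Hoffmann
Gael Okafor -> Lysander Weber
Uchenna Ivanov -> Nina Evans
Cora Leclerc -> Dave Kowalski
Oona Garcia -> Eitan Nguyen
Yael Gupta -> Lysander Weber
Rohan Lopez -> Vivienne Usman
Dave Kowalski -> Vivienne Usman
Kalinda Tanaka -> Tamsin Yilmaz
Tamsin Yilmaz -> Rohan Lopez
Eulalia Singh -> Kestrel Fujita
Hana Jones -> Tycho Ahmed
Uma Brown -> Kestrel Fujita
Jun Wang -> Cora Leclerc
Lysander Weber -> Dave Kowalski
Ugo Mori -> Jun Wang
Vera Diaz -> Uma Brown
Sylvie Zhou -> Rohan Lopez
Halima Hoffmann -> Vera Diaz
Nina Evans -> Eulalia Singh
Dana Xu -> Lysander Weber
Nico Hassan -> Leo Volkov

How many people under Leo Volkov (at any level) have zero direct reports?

The people in Leo Volkov's organization with no one reporting to them are Nico Hassan, Uchenna Ivanov, Zephyr Dubois, Dana Xu, Yael Gupta, Gael Okafor, Ugo Mori, Kalinda Tanaka, Paloma Ferrari, Oona Garcia. That is 10.

10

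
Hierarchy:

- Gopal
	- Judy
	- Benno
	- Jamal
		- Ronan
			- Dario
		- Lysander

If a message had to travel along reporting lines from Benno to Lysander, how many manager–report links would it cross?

3

Benno is 1 level below Gopal, and Lysander is 2 levels below Gopal (their lowest common manager). The shortest path runs up from Benno to Gopal and back down to Lysander: 1 + 2 = 3 links.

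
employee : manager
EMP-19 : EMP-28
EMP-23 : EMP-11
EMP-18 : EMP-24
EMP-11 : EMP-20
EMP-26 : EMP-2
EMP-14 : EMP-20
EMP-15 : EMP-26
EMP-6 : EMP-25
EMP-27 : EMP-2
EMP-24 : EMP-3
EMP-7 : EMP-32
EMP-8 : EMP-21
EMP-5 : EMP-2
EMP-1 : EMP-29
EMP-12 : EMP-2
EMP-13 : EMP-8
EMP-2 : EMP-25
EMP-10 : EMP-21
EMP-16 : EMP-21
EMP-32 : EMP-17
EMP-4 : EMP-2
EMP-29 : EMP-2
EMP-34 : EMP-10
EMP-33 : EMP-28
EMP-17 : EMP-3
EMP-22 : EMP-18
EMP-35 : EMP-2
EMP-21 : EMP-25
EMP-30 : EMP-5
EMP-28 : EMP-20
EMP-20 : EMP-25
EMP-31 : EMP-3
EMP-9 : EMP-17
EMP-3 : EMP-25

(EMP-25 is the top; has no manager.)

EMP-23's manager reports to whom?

EMP-20

EMP-23 reports to EMP-11, and EMP-11 reports to EMP-20. So EMP-23's skip-level manager is EMP-20.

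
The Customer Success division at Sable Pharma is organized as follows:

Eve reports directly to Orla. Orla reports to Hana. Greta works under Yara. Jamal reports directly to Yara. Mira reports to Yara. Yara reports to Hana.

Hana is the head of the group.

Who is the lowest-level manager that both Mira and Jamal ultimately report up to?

Yara

Mira's chain of managers is Yara, Hana. Jamal's chain of managers is Yara, Hana. The first manager that appears in both chains is Yara.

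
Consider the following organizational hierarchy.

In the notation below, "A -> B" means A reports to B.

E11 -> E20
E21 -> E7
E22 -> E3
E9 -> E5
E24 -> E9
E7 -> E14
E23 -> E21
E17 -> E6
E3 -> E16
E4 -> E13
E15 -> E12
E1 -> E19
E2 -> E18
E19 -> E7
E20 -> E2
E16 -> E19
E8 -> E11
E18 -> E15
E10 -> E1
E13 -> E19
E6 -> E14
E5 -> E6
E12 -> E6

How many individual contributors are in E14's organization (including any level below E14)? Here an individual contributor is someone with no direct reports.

The people in E14's organization with no one reporting to them are E23, E22, E4, E10, E17, E8, E24. That is 7.

7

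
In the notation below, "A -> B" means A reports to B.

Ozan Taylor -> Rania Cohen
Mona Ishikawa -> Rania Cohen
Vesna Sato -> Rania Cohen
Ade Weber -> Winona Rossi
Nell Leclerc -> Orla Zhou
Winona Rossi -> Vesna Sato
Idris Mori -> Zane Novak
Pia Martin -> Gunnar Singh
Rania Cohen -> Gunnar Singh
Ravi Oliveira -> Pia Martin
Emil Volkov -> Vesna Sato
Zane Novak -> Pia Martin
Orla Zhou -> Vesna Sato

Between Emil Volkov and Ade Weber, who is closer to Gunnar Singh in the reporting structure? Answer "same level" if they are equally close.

Emil Volkov

Emil Volkov is 3 levels below Gunnar Singh; Ade Weber is 4. Emil Volkov is higher.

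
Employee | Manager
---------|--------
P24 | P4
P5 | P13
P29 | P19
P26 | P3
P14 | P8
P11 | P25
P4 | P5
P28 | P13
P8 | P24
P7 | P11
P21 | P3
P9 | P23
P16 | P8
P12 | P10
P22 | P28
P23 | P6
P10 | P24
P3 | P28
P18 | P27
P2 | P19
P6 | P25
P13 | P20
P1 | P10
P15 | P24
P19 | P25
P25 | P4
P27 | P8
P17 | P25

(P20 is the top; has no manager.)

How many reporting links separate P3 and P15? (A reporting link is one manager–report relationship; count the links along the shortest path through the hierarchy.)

P3 is 2 levels below P13, and P15 is 4 levels below P13 (their lowest common manager). The shortest path runs up from P3 to P13 and back down to P15: 2 + 4 = 6 links.

6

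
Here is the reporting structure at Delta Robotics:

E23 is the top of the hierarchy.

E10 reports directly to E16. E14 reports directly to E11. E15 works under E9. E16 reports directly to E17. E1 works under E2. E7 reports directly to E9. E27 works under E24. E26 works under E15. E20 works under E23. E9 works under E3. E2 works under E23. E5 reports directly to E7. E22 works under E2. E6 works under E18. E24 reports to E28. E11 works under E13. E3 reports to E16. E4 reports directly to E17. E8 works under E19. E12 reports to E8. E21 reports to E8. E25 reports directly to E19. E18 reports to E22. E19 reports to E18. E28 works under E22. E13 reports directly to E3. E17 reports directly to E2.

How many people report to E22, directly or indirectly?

E22 directly manages E18, E28. Under E18: E19, E25, E8, E12, E21, E6 (6). Under E28: E24, E27 (2). So E22's organization is 2 direct reports plus everyone under them: 7 + 3 = 10.

10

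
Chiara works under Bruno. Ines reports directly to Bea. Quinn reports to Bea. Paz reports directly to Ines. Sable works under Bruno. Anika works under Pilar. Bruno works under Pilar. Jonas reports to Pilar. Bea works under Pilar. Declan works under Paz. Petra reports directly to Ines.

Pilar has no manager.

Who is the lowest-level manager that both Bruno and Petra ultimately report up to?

Bruno's chain of managers is Pilar. Petra's chain of managers is Ines, Bea, Pilar. The first manager that appears in both chains is Pilar.

Pilar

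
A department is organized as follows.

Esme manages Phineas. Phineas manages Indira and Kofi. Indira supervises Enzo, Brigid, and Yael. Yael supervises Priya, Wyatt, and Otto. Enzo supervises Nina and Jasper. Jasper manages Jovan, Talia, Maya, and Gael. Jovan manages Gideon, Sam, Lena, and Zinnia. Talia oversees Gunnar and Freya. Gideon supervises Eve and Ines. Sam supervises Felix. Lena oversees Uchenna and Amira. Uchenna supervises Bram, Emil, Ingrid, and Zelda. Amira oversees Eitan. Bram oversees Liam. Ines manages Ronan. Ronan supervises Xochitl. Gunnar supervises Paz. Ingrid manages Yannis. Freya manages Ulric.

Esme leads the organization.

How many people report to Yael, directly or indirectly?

Yael directly manages Otto, Wyatt, Priya. Otto has no reports. Wyatt has no reports. Priya has no reports. So Yael's organization is 3 direct reports plus everyone under them: 1 + 1 + 1 = 3.

3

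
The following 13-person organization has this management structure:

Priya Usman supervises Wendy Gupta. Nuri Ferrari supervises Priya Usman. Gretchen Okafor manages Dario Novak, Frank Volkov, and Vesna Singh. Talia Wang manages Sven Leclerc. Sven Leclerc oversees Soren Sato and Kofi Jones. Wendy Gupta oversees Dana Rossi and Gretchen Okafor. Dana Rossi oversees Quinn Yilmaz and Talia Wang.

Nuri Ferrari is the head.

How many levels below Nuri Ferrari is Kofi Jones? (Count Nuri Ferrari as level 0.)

6

Chain from Kofi Jones up to Nuri Ferrari: Kofi Jones → Sven Leclerc → Talia Wang → Dana Rossi → Wendy Gupta → Priya Usman → Nuri Ferrari. That is 6 steps up, so Kofi Jones is 6 levels below Nuri Ferrari.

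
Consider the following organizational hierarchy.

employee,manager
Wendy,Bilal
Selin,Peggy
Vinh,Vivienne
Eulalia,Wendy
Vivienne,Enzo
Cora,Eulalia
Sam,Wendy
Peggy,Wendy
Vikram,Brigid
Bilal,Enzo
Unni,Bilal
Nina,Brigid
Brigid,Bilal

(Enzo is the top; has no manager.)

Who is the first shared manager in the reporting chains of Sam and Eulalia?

Sam's chain of managers is Wendy, Bilal, Enzo. Eulalia's chain of managers is Wendy, Bilal, Enzo. The first manager that appears in both chains is Wendy.

Wendy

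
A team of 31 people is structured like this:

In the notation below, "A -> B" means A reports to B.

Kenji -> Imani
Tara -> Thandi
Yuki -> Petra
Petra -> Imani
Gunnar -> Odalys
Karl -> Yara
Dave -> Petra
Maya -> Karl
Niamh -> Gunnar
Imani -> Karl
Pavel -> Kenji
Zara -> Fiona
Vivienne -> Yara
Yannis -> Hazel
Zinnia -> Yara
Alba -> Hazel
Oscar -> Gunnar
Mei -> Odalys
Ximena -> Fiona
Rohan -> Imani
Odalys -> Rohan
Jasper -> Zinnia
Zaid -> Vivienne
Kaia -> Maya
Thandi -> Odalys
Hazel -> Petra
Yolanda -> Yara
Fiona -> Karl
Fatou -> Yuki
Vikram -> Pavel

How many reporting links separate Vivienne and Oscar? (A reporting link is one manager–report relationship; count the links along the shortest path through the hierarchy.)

7

Vivienne is 1 level below Yara, and Oscar is 6 levels below Yara (their lowest common manager). The shortest path runs up from Vivienne to Yara and back down to Oscar: 1 + 6 = 7 links.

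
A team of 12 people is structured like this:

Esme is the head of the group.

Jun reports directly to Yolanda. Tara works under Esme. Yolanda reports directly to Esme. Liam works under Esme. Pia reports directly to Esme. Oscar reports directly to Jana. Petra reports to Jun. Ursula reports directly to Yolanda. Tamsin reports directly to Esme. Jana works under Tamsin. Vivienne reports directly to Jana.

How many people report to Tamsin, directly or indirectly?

3

Tamsin directly manages Jana. Under Jana: Oscar, Vivienne (2). That's 3 in total.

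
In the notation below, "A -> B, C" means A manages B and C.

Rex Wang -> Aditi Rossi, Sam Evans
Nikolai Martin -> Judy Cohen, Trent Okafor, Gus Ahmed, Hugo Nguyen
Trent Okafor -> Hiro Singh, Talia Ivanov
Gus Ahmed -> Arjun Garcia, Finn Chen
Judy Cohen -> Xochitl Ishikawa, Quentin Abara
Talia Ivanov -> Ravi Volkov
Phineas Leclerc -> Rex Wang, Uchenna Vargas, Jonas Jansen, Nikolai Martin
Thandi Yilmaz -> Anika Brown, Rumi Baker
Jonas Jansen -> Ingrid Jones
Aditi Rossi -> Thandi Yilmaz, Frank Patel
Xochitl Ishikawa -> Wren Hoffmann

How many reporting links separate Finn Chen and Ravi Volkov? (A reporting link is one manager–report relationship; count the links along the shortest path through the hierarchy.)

Finn Chen is 2 levels below Nikolai Martin, and Ravi Volkov is 3 levels below Nikolai Martin (their lowest common manager). The shortest path runs up from Finn Chen to Nikolai Martin and back down to Ravi Volkov: 2 + 3 = 5 links.

5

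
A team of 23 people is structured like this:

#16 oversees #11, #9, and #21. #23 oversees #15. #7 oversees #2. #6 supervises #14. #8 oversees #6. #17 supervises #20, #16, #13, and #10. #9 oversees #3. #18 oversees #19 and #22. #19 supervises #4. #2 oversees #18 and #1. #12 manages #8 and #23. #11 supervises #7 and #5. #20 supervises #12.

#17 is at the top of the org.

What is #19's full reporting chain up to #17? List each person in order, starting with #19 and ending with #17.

#19 reports to #18. #18 reports to #2. #2 reports to #7. #7 reports to #11. #11 reports to #16. #16 reports to #17. #17 is at the top.

#19 -> #18 -> #2 -> #7 -> #11 -> #16 -> #17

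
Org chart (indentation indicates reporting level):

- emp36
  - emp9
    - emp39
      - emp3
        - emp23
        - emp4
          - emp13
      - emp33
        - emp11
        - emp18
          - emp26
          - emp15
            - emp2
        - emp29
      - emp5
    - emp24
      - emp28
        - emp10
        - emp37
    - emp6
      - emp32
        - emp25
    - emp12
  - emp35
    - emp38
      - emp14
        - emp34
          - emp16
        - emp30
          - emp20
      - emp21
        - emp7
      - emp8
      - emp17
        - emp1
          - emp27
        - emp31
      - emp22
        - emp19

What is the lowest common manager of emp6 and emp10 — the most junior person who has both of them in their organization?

emp6's chain of managers is emp9, emp36. emp10's chain of managers is emp28, emp24, emp9, emp36. The first manager that appears in both chains is emp9.

emp9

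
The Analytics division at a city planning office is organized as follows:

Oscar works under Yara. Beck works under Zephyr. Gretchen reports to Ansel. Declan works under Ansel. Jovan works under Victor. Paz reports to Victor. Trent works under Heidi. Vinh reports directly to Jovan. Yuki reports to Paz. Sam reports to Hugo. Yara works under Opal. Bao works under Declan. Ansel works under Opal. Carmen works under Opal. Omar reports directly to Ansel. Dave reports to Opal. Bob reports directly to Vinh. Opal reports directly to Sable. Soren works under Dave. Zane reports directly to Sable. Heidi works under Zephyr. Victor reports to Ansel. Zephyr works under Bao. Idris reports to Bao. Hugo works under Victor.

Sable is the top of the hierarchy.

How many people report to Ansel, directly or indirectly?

Ansel directly manages Victor, Declan, Omar, Gretchen. Under Victor: Jovan, Vinh, Bob, Hugo, Sam, Paz, Yuki (7). Under Declan: Bao, Idris, Zephyr, Beck, Heidi, Trent (6). Omar has no reports. Gretchen has no reports. So Ansel's organization is 4 direct reports plus everyone under them: 8 + 7 + 1 + 1 = 17.

17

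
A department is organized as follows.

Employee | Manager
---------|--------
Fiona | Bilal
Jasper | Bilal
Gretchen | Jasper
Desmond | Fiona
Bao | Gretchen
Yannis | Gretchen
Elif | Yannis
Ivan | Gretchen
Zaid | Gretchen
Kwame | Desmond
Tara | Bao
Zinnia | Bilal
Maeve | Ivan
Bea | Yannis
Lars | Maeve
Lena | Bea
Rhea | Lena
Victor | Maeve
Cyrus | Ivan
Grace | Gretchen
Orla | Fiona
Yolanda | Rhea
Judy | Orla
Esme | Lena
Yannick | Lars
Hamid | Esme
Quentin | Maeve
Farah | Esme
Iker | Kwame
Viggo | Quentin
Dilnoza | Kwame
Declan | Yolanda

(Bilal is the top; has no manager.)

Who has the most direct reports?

Gretchen

Direct-report counts: Bilal has 3; Jasper has 1; Gretchen has 5; Ivan has 2; Maeve has 3; Quentin has 1; Lars has 1; Yannis has 2; Bea has 1; Lena has 2; Esme has 2; Rhea has 1; Yolanda has 1; Bao has 1; Fiona has 2; Orla has 1; Desmond has 1; Kwame has 2. The largest is 5, held by Gretchen.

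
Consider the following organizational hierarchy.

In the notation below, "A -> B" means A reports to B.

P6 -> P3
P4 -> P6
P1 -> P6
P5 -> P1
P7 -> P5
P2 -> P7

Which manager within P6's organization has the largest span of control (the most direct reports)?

Direct-report counts within P6's organization: P6 has 2; P1 has 1; P5 has 1; P7 has 1. The largest is 2, held by P6.

P6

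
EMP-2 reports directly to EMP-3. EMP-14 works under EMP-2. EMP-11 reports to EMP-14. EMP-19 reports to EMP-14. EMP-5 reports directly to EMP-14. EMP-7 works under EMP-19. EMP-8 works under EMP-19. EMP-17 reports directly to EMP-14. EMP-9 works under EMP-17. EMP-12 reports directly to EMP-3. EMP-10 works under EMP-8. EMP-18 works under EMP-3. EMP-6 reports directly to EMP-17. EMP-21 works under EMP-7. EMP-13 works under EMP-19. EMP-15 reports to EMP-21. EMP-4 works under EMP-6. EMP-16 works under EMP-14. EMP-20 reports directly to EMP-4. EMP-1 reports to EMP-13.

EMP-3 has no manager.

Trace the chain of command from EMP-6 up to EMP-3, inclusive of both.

EMP-6 reports to EMP-17. EMP-17 reports to EMP-14. EMP-14 reports to EMP-2. EMP-2 reports to EMP-3. EMP-3 is at the top.

EMP-6 -> EMP-17 -> EMP-14 -> EMP-2 -> EMP-3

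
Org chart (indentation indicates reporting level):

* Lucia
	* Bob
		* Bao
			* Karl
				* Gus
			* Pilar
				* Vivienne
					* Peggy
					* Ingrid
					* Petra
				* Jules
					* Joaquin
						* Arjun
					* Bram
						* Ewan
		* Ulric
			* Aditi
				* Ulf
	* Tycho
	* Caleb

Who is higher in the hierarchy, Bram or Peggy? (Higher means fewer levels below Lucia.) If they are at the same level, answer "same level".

Both Bram and Peggy are 5 levels below Lucia.

same level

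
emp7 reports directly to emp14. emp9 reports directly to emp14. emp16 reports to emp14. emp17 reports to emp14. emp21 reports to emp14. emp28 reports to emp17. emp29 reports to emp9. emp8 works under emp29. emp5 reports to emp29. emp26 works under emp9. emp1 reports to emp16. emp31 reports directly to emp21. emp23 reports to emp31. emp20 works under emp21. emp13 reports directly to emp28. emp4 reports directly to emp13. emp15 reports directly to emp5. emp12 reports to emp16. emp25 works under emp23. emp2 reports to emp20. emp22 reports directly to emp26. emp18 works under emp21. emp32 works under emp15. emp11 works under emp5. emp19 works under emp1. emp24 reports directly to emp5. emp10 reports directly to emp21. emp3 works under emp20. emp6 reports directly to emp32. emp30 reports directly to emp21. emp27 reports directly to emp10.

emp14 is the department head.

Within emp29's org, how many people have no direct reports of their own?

The people in emp29's organization with no one reporting to them are emp24, emp11, emp6, emp8. That is 4.

4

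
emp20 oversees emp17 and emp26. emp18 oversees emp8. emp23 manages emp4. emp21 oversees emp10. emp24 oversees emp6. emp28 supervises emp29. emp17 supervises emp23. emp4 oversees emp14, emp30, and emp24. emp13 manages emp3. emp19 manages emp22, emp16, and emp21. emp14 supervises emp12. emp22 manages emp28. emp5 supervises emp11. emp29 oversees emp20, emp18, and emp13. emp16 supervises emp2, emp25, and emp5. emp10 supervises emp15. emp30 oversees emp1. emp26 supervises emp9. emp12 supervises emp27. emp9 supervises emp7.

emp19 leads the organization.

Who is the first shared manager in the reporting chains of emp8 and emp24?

emp29

emp8's chain of managers is emp18, emp29, emp28, emp22, emp19. emp24's chain of managers is emp4, emp23, emp17, emp20, emp29, emp28, emp22, emp19. The first manager that appears in both chains is emp29.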